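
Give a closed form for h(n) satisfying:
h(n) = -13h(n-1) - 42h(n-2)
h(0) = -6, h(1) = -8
Characteristic equation: x² + 13x + 42 = 0, which factors as (x - (-7))(x - (-6)) = 0.
Roots r₁ = -7, r₂ = -6 (distinct).
General solution: h(n) = A·(-7)^n + B·(-6)^n.
From h(0) = -6: A + B = -6.
From h(1) = -8: -7A - 6B = -8.
Solving: A = 44, B = -50.
So h(n) = - 50 \left(-6\right)^{n} + 44 \left(-7\right)^{n}.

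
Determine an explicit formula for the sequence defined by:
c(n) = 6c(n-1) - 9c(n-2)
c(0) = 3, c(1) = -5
Characteristic equation: x² - 6x + 9 = 0, which is (x - (3))².
Repeated root r = 3.
General solution: c(n) = (A + Bn)·(3)^n.
From c(0) = 3: A = 3.
From c(1) = -5: (A + B)·(3) = -5 ⇒ B = - \frac{14}{3}.
So c(n) = \left(3 - \frac{14 n}{3}\right) \cdot (3)^n.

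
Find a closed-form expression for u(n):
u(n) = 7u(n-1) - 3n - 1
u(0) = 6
First-order linear with linear forcing.
Homogeneous solution: u_h(n) = A·(7)^n.
Try particular u_p(n) = pn + q. Substituting:
  pn + q = 7(p(n-1) + q) - 3n - 1.
Matching the n-coefficient: p = 7p - 3 ⇒ p = \frac{1}{2}.
Matching constants: q = -7p + 7q - 1 ⇒ q = \frac{3}{4}.
General: u(n) = A·(7)^n + \frac{n}{2} + \frac{3}{4}.
Apply u(0) = 6: A + \frac{3}{4} = 6 ⇒ A = \frac{21}{4}.
So u(n) = \frac{21 \cdot 7^{n}}{4} + \frac{n}{2} + \frac{3}{4}.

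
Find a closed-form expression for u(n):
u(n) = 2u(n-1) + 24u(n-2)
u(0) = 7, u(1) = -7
Characteristic equation: x² - 2x - 24 = 0, which factors as (x - (6))(x - (-4)) = 0.
Roots r₁ = 6, r₂ = -4 (distinct).
General solution: u(n) = A·(6)^n + B·(-4)^n.
From u(0) = 7: A + B = 7.
From u(1) = -7: 6A - 4B = -7.
Solving: A = \frac{21}{10}, B = \frac{49}{10}.
So u(n) = \frac{49 \left(-4\right)^{n}}{10} + \frac{21 \cdot 6^{n}}{10}.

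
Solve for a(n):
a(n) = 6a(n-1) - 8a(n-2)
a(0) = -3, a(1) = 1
Characteristic equation: x² - 6x + 8 = 0, which factors as (x - (2))(x - (4)) = 0.
Roots r₁ = 2, r₂ = 4 (distinct).
General solution: a(n) = A·(2)^n + B·(4)^n.
From a(0) = -3: A + B = -3.
From a(1) = 1: 2A + 4B = 1.
Solving: A = - \frac{13}{2}, B = \frac{7}{2}.
So a(n) = - \frac{13 \cdot 2^{n}}{2} + \frac{7 \cdot 4^{n}}{2}.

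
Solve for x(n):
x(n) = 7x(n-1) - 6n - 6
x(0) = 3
First-order linear with linear forcing.
Homogeneous solution: x_h(n) = A·(7)^n.
Try particular x_p(n) = pn + q. Substituting:
  pn + q = 7(p(n-1) + q) - 6n - 6.
Matching the n-coefficient: p = 7p - 6 ⇒ p = 1.
Matching constants: q = -7p + 7q - 6 ⇒ q = \frac{13}{6}.
General: x(n) = A·(7)^n + n + \frac{13}{6}.
Apply x(0) = 3: A + \frac{13}{6} = 3 ⇒ A = \frac{5}{6}.
So x(n) = \frac{5 \cdot 7^{n}}{6} + n + \frac{13}{6}.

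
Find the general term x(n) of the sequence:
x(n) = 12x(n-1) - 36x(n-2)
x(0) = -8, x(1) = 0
Characteristic equation: x² - 12x + 36 = 0, which is (x - (6))².
Repeated root r = 6.
General solution: x(n) = (A + Bn)·(6)^n.
From x(0) = -8: A = -8.
From x(1) = 0: (A + B)·(6) = 0 ⇒ B = 8.
So x(n) = \left(8 n - 8\right) \cdot (6)^n.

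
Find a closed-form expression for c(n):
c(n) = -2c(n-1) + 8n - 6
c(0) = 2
First-order linear with linear forcing.
Homogeneous solution: c_h(n) = A·(-2)^n.
Try particular c_p(n) = pn + q. Substituting:
  pn + q = -2(p(n-1) + q) + 8n - 6.
Matching the n-coefficient: p = -2p + 8 ⇒ p = \frac{8}{3}.
Matching constants: q = 2p - 2q - 6 ⇒ q = - \frac{2}{9}.
General: c(n) = A·(-2)^n + \frac{8 n}{3} - \frac{2}{9}.
Apply c(0) = 2: A - \frac{2}{9} = 2 ⇒ A = \frac{20}{9}.
So c(n) = \frac{20 \left(-2\right)^{n}}{9} + \frac{8 n}{3} - \frac{2}{9}.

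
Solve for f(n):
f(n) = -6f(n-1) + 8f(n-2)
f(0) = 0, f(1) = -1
Characteristic equation: x² + 6x - 8 = 0.
Discriminant Δ = (-6)² + 4·(8) = 68.
Roots r₁,₂ = (-6 ± √68)/2, so r₁ = -3 + \sqrt{17}, r₂ = - \sqrt{17} - 3.
General solution: f(n) = A·r₁^n + B·r₂^n.
From the initial conditions, A + B = 0 and r₁A + r₂B = -1.
Since r₁ - r₂ = √68: A = (-1 - (0)r₂)/√68 = - \frac{\sqrt{17}}{34}, and B = 0 - A = \frac{\sqrt{17}}{34}.
So f(n) = \left(- \frac{\sqrt{17}}{34}\right)\left(-3 + \sqrt{17}\right)^n + \left(\frac{\sqrt{17}}{34}\right)\left(- \sqrt{17} - 3\right)^n.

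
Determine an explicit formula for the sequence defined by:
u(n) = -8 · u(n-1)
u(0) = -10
Pure geometric recurrence with ratio -8.
By induction u(n) = u(0) · (-8)^n = - 10 \left(-8\right)^{n}.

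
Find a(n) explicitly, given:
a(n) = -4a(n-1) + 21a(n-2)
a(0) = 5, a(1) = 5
Characteristic equation: x² + 4x - 21 = 0, which factors as (x - (-7))(x - (3)) = 0.
Roots r₁ = -7, r₂ = 3 (distinct).
General solution: a(n) = A·(-7)^n + B·(3)^n.
From a(0) = 5: A + B = 5.
From a(1) = 5: -7A + 3B = 5.
Solving: A = 1, B = 4.
So a(n) = \left(-7\right)^{n} + 4 \cdot 3^{n}.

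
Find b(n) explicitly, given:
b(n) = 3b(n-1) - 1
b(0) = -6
First-order linear non-homogeneous.
Homogeneous solution: b_h(n) = A·(3)^n.
Try constant particular solution b_p = K: K = 3K - 1 ⇒ K = \frac{1}{2}.
General: b(n) = A·(3)^n + \frac{1}{2}.
Apply b(0) = -6: A + \frac{1}{2} = -6 ⇒ A = - \frac{13}{2}.
So b(n) = \frac{1}{2} - \frac{13 \cdot 3^{n}}{2}.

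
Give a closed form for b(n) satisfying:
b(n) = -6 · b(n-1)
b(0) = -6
Pure geometric recurrence with ratio -6.
By induction b(n) = b(0) · (-6)^n = - 6 \left(-6\right)^{n}.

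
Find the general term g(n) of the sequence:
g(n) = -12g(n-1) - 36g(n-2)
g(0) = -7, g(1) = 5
Characteristic equation: x² + 12x + 36 = 0, which is (x - (-6))².
Repeated root r = -6.
General solution: g(n) = (A + Bn)·(-6)^n.
From g(0) = -7: A = -7.
From g(1) = 5: (A + B)·(-6) = 5 ⇒ B = \frac{37}{6}.
So g(n) = \left(\frac{37 n}{6} - 7\right) \cdot (-6)^n.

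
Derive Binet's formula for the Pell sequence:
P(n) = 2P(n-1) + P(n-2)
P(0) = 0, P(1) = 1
This is the Pell sequence.
Characteristic equation: x² - 2x - 1 = 0; roots r₁ = 1 + \sqrt{2}, r₂ = 1 - \sqrt{2}.
General: P(n) = A·r₁^n + B·r₂^n. Solving with P(0)=0, P(1)=1 gives A = \frac{\sqrt{2}}{4}, B = - \frac{\sqrt{2}}{4}.
So P(n) = \frac{\sqrt{2} \left(- \left(1 - \sqrt{2}\right)^{n} + \left(1 + \sqrt{2}\right)^{n}\right)}{4}.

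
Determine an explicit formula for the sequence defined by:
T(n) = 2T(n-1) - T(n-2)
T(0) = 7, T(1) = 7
Characteristic equation: x² - 2x + 1 = 0, which is (x - (1))².
Repeated root r = 1.
General solution: T(n) = (A + Bn)·(1)^n.
From T(0) = 7: A = 7.
From T(1) = 7: (A + B)·(1) = 7 ⇒ B = 0.
So T(n) = \left(7\right) \cdot (1)^n.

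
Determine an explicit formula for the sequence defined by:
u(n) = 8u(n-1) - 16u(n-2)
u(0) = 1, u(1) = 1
Characteristic equation: x² - 8x + 16 = 0, which is (x - (4))².
Repeated root r = 4.
General solution: u(n) = (A + Bn)·(4)^n.
From u(0) = 1: A = 1.
From u(1) = 1: (A + B)·(4) = 1 ⇒ B = - \frac{3}{4}.
So u(n) = \left(1 - \frac{3 n}{4}\right) \cdot (4)^n.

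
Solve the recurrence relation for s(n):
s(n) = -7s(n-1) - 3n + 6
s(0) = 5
First-order linear with linear forcing.
Homogeneous solution: s_h(n) = A·(-7)^n.
Try particular s_p(n) = pn + q. Substituting:
  pn + q = -7(p(n-1) + q) - 3n + 6.
Matching the n-coefficient: p = -7p - 3 ⇒ p = - \frac{3}{8}.
Matching constants: q = 7p - 7q + 6 ⇒ q = \frac{27}{64}.
General: s(n) = A·(-7)^n - \frac{3 n}{8} + \frac{27}{64}.
Apply s(0) = 5: A + \frac{27}{64} = 5 ⇒ A = \frac{293}{64}.
So s(n) = \frac{293 \left(-7\right)^{n}}{64} - \frac{3 n}{8} + \frac{27}{64}.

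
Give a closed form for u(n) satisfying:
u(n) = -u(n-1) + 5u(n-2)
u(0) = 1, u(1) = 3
Characteristic equation: x² + x - 5 = 0.
Discriminant Δ = (-1)² + 4·(5) = 21.
Roots r₁,₂ = (-1 ± √21)/2, so r₁ = - \frac{1}{2} + \frac{\sqrt{21}}{2}, r₂ = - \frac{\sqrt{21}}{2} - \frac{1}{2}.
General solution: u(n) = A·r₁^n + B·r₂^n.
From the initial conditions, A + B = 1 and r₁A + r₂B = 3.
Since r₁ - r₂ = √21: A = (3 - (1)r₂)/√21 = \frac{1}{2} + \frac{\sqrt{21}}{6}, and B = 1 - A = \frac{1}{2} - \frac{\sqrt{21}}{6}.
So u(n) = \left(\frac{1}{2} + \frac{\sqrt{21}}{6}\right)\left(- \frac{1}{2} + \frac{\sqrt{21}}{2}\right)^n + \left(\frac{1}{2} - \frac{\sqrt{21}}{6}\right)\left(- \frac{\sqrt{21}}{2} - \frac{1}{2}\right)^n.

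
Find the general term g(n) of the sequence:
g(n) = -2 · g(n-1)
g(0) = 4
Pure geometric recurrence with ratio -2.
By induction g(n) = g(0) · (-2)^n = 4 \left(-2\right)^{n}.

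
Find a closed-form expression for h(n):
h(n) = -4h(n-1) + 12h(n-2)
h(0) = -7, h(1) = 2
Characteristic equation: x² + 4x - 12 = 0, which factors as (x - (-6))(x - (2)) = 0.
Roots r₁ = -6, r₂ = 2 (distinct).
General solution: h(n) = A·(-6)^n + B·(2)^n.
From h(0) = -7: A + B = -7.
From h(1) = 2: -6A + 2B = 2.
Solving: A = -2, B = -5.
So h(n) = - 2 \left(-6\right)^{n} - 5 \cdot 2^{n}.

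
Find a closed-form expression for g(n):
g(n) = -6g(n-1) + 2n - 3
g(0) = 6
First-order linear with linear forcing.
Homogeneous solution: g_h(n) = A·(-6)^n.
Try particular g_p(n) = pn + q. Substituting:
  pn + q = -6(p(n-1) + q) + 2n - 3.
Matching the n-coefficient: p = -6p + 2 ⇒ p = \frac{2}{7}.
Matching constants: q = 6p - 6q - 3 ⇒ q = - \frac{9}{49}.
General: g(n) = A·(-6)^n + \frac{2 n}{7} - \frac{9}{49}.
Apply g(0) = 6: A - \frac{9}{49} = 6 ⇒ A = \frac{303}{49}.
So g(n) = \frac{303 \left(-6\right)^{n}}{49} + \frac{2 n}{7} - \frac{9}{49}.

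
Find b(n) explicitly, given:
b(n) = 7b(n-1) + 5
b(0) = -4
First-order linear non-homogeneous.
Homogeneous solution: b_h(n) = A·(7)^n.
Try constant particular solution b_p = K: K = 7K + 5 ⇒ K = - \frac{5}{6}.
General: b(n) = A·(7)^n - \frac{5}{6}.
Apply b(0) = -4: A - \frac{5}{6} = -4 ⇒ A = - \frac{19}{6}.
So b(n) = - \frac{19 \cdot 7^{n}}{6} - \frac{5}{6}.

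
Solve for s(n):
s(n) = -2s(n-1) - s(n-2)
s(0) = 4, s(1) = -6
Characteristic equation: x² + 2x + 1 = 0, which is (x - (-1))².
Repeated root r = -1.
General solution: s(n) = (A + Bn)·(-1)^n.
From s(0) = 4: A = 4.
From s(1) = -6: (A + B)·(-1) = -6 ⇒ B = 2.
So s(n) = \left(2 n + 4\right) \cdot (-1)^n.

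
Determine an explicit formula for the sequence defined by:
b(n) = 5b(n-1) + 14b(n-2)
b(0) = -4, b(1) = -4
Characteristic equation: x² - 5x - 14 = 0, which factors as (x - (7))(x - (-2)) = 0.
Roots r₁ = 7, r₂ = -2 (distinct).
General solution: b(n) = A·(7)^n + B·(-2)^n.
From b(0) = -4: A + B = -4.
From b(1) = -4: 7A - 2B = -4.
Solving: A = - \frac{4}{3}, B = - \frac{8}{3}.
So b(n) = - \frac{8 \left(-2\right)^{n}}{3} - \frac{4 \cdot 7^{n}}{3}.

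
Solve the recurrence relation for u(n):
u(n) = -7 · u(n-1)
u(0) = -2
Pure geometric recurrence with ratio -7.
By induction u(n) = u(0) · (-7)^n = - 2 \left(-7\right)^{n}.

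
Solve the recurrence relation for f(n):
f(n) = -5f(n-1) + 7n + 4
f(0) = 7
First-order linear with linear forcing.
Homogeneous solution: f_h(n) = A·(-5)^n.
Try particular f_p(n) = pn + q. Substituting:
  pn + q = -5(p(n-1) + q) + 7n + 4.
Matching the n-coefficient: p = -5p + 7 ⇒ p = \frac{7}{6}.
Matching constants: q = 5p - 5q + 4 ⇒ q = \frac{59}{36}.
General: f(n) = A·(-5)^n + \frac{7 n}{6} + \frac{59}{36}.
Apply f(0) = 7: A + \frac{59}{36} = 7 ⇒ A = \frac{193}{36}.
So f(n) = \frac{193 \left(-5\right)^{n}}{36} + \frac{7 n}{6} + \frac{59}{36}.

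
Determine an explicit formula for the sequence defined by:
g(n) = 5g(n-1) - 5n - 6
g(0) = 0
First-order linear with linear forcing.
Homogeneous solution: g_h(n) = A·(5)^n.
Try particular g_p(n) = pn + q. Substituting:
  pn + q = 5(p(n-1) + q) - 5n - 6.
Matching the n-coefficient: p = 5p - 5 ⇒ p = \frac{5}{4}.
Matching constants: q = -5p + 5q - 6 ⇒ q = \frac{49}{16}.
General: g(n) = A·(5)^n + \frac{5 n}{4} + \frac{49}{16}.
Apply g(0) = 0: A + \frac{49}{16} = 0 ⇒ A = - \frac{49}{16}.
So g(n) = - \frac{49 \cdot 5^{n}}{16} + \frac{5 n}{4} + \frac{49}{16}.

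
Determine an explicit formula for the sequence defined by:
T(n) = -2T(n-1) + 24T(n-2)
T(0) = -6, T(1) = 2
Characteristic equation: x² + 2x - 24 = 0, which factors as (x - (-6))(x - (4)) = 0.
Roots r₁ = -6, r₂ = 4 (distinct).
General solution: T(n) = A·(-6)^n + B·(4)^n.
From T(0) = -6: A + B = -6.
From T(1) = 2: -6A + 4B = 2.
Solving: A = - \frac{13}{5}, B = - \frac{17}{5}.
So T(n) = - \frac{13 \left(-6\right)^{n}}{5} - \frac{17 \cdot 4^{n}}{5}.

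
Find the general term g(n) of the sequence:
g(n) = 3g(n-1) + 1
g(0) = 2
First-order linear non-homogeneous.
Homogeneous solution: g_h(n) = A·(3)^n.
Try constant particular solution g_p = K: K = 3K + 1 ⇒ K = - \frac{1}{2}.
General: g(n) = A·(3)^n - \frac{1}{2}.
Apply g(0) = 2: A - \frac{1}{2} = 2 ⇒ A = \frac{5}{2}.
So g(n) = \frac{5 \cdot 3^{n}}{2} - \frac{1}{2}.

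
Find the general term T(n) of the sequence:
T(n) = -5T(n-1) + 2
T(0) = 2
First-order linear non-homogeneous.
Homogeneous solution: T_h(n) = A·(-5)^n.
Try constant particular solution T_p = K: K = -5K + 2 ⇒ K = \frac{1}{3}.
General: T(n) = A·(-5)^n + \frac{1}{3}.
Apply T(0) = 2: A + \frac{1}{3} = 2 ⇒ A = \frac{5}{3}.
So T(n) = \frac{5 \left(-5\right)^{n}}{3} + \frac{1}{3}.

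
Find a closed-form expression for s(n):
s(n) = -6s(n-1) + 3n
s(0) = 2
First-order linear with linear forcing.
Homogeneous solution: s_h(n) = A·(-6)^n.
Try particular s_p(n) = pn + q. Substituting:
  pn + q = -6(p(n-1) + q) + 3n.
Matching the n-coefficient: p = -6p + 3 ⇒ p = \frac{3}{7}.
Matching constants: q = 6p - 6q ⇒ q = \frac{18}{49}.
General: s(n) = A·(-6)^n + \frac{3 n}{7} + \frac{18}{49}.
Apply s(0) = 2: A + \frac{18}{49} = 2 ⇒ A = \frac{80}{49}.
So s(n) = \frac{80 \left(-6\right)^{n}}{49} + \frac{3 n}{7} + \frac{18}{49}.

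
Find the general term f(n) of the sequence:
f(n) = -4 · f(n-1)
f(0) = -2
Pure geometric recurrence with ratio -4.
By induction f(n) = f(0) · (-4)^n = - 2 \left(-4\right)^{n}.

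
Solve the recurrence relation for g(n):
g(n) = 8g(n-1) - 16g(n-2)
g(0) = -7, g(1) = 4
Characteristic equation: x² - 8x + 16 = 0, which is (x - (4))².
Repeated root r = 4.
General solution: g(n) = (A + Bn)·(4)^n.
From g(0) = -7: A = -7.
From g(1) = 4: (A + B)·(4) = 4 ⇒ B = 8.
So g(n) = \left(8 n - 7\right) \cdot (4)^n.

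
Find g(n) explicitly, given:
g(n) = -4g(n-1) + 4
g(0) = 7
First-order linear non-homogeneous.
Homogeneous solution: g_h(n) = A·(-4)^n.
Try constant particular solution g_p = K: K = -4K + 4 ⇒ K = \frac{4}{5}.
General: g(n) = A·(-4)^n + \frac{4}{5}.
Apply g(0) = 7: A + \frac{4}{5} = 7 ⇒ A = \frac{31}{5}.
So g(n) = \frac{31 \left(-4\right)^{n}}{5} + \frac{4}{5}.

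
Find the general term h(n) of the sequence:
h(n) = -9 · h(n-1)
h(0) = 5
Pure geometric recurrence with ratio -9.
By induction h(n) = h(0) · (-9)^n = 5 \left(-9\right)^{n}.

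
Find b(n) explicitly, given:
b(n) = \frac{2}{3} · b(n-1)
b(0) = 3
Pure geometric recurrence with ratio \frac{2}{3}.
By induction b(n) = b(0) · (\frac{2}{3})^n = 3 \left(\frac{2}{3}\right)^{n}.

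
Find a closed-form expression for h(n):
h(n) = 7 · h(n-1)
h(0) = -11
Pure geometric recurrence with ratio 7.
By induction h(n) = h(0) · (7)^n = - 11 \cdot 7^{n}.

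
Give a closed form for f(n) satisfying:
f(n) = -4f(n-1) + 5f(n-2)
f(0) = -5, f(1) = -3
Characteristic equation: x² + 4x - 5 = 0, which factors as (x - (1))(x - (-5)) = 0.
Roots r₁ = 1, r₂ = -5 (distinct).
General solution: f(n) = A·(1)^n + B·(-5)^n.
From f(0) = -5: A + B = -5.
From f(1) = -3: A - 5B = -3.
Solving: A = - \frac{14}{3}, B = - \frac{1}{3}.
So f(n) = - \frac{\left(-5\right)^{n}}{3} - \frac{14}{3}.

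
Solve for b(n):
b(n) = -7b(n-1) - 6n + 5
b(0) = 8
First-order linear with linear forcing.
Homogeneous solution: b_h(n) = A·(-7)^n.
Try particular b_p(n) = pn + q. Substituting:
  pn + q = -7(p(n-1) + q) - 6n + 5.
Matching the n-coefficient: p = -7p - 6 ⇒ p = - \frac{3}{4}.
Matching constants: q = 7p - 7q + 5 ⇒ q = - \frac{1}{32}.
General: b(n) = A·(-7)^n - \frac{3 n}{4} - \frac{1}{32}.
Apply b(0) = 8: A - \frac{1}{32} = 8 ⇒ A = \frac{257}{32}.
So b(n) = \frac{257 \left(-7\right)^{n}}{32} - \frac{3 n}{4} - \frac{1}{32}.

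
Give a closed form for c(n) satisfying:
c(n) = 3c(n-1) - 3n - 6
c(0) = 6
First-order linear with linear forcing.
Homogeneous solution: c_h(n) = A·(3)^n.
Try particular c_p(n) = pn + q. Substituting:
  pn + q = 3(p(n-1) + q) - 3n - 6.
Matching the n-coefficient: p = 3p - 3 ⇒ p = \frac{3}{2}.
Matching constants: q = -3p + 3q - 6 ⇒ q = \frac{21}{4}.
General: c(n) = A·(3)^n + \frac{3 n}{2} + \frac{21}{4}.
Apply c(0) = 6: A + \frac{21}{4} = 6 ⇒ A = \frac{3}{4}.
So c(n) = \frac{3 \cdot 3^{n}}{4} + \frac{3 n}{2} + \frac{21}{4}.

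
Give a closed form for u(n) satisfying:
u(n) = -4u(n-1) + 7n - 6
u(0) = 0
First-order linear with linear forcing.
Homogeneous solution: u_h(n) = A·(-4)^n.
Try particular u_p(n) = pn + q. Substituting:
  pn + q = -4(p(n-1) + q) + 7n - 6.
Matching the n-coefficient: p = -4p + 7 ⇒ p = \frac{7}{5}.
Matching constants: q = 4p - 4q - 6 ⇒ q = - \frac{2}{25}.
General: u(n) = A·(-4)^n + \frac{7 n}{5} - \frac{2}{25}.
Apply u(0) = 0: A - \frac{2}{25} = 0 ⇒ A = \frac{2}{25}.
So u(n) = \frac{2 \left(-4\right)^{n}}{25} + \frac{7 n}{5} - \frac{2}{25}.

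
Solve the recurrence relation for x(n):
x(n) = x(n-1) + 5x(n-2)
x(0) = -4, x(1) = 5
Characteristic equation: x² - x - 5 = 0.
Discriminant Δ = (1)² + 4·(5) = 21.
Roots r₁,₂ = (1 ± √21)/2, so r₁ = \frac{1}{2} + \frac{\sqrt{21}}{2}, r₂ = \frac{1}{2} - \frac{\sqrt{21}}{2}.
General solution: x(n) = A·r₁^n + B·r₂^n.
From the initial conditions, A + B = -4 and r₁A + r₂B = 5.
Since r₁ - r₂ = √21: A = (5 - (-4)r₂)/√21 = -2 + \frac{\sqrt{21}}{3}, and B = -4 - A = -2 - \frac{\sqrt{21}}{3}.
So x(n) = \left(-2 + \frac{\sqrt{21}}{3}\right)\left(\frac{1}{2} + \frac{\sqrt{21}}{2}\right)^n + \left(-2 - \frac{\sqrt{21}}{3}\right)\left(\frac{1}{2} - \frac{\sqrt{21}}{2}\right)^n.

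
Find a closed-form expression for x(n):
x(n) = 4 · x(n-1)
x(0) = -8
Pure geometric recurrence with ratio 4.
By induction x(n) = x(0) · (4)^n = - 8 \cdot 4^{n}.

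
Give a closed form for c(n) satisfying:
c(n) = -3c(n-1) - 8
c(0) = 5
First-order linear non-homogeneous.
Homogeneous solution: c_h(n) = A·(-3)^n.
Try constant particular solution c_p = K: K = -3K - 8 ⇒ K = -2.
General: c(n) = A·(-3)^n - 2.
Apply c(0) = 5: A - 2 = 5 ⇒ A = 7.
So c(n) = 7 \left(-3\right)^{n} - 2.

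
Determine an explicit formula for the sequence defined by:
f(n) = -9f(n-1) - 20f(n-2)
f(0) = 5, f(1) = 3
Characteristic equation: x² + 9x + 20 = 0, which factors as (x - (-5))(x - (-4)) = 0.
Roots r₁ = -5, r₂ = -4 (distinct).
General solution: f(n) = A·(-5)^n + B·(-4)^n.
From f(0) = 5: A + B = 5.
From f(1) = 3: -5A - 4B = 3.
Solving: A = -23, B = 28.
So f(n) = 28 \left(-4\right)^{n} - 23 \left(-5\right)^{n}.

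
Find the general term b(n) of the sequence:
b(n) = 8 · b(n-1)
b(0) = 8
Pure geometric recurrence with ratio 8.
By induction b(n) = b(0) · (8)^n = 8 \cdot 8^{n}.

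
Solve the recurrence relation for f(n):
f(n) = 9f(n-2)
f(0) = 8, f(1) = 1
Characteristic equation: x² - 9 = 0, which factors as (x - (-3))(x - (3)) = 0.
Roots r₁ = -3, r₂ = 3 (distinct).
General solution: f(n) = A·(-3)^n + B·(3)^n.
From f(0) = 8: A + B = 8.
From f(1) = 1: -3A + 3B = 1.
Solving: A = \frac{23}{6}, B = \frac{25}{6}.
So f(n) = \frac{23 \left(-3\right)^{n}}{6} + \frac{25 \cdot 3^{n}}{6}.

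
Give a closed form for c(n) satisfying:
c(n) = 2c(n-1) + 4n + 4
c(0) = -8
First-order linear with linear forcing.
Homogeneous solution: c_h(n) = A·(2)^n.
Try particular c_p(n) = pn + q. Substituting:
  pn + q = 2(p(n-1) + q) + 4n + 4.
Matching the n-coefficient: p = 2p + 4 ⇒ p = -4.
Matching constants: q = -2p + 2q + 4 ⇒ q = -12.
General: c(n) = A·(2)^n - 4 n - 12.
Apply c(0) = -8: A - 12 = -8 ⇒ A = 4.
So c(n) = 4 \cdot 2^{n} - 4 n - 12.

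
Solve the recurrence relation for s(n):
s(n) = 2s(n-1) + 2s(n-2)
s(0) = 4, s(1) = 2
Characteristic equation: x² - 2x - 2 = 0.
Discriminant Δ = (2)² + 4·(2) = 12.
Roots r₁,₂ = (2 ± √12)/2, so r₁ = 1 + \sqrt{3}, r₂ = 1 - \sqrt{3}.
General solution: s(n) = A·r₁^n + B·r₂^n.
From the initial conditions, A + B = 4 and r₁A + r₂B = 2.
Since r₁ - r₂ = √12: A = (2 - (4)r₂)/√12 = 2 - \frac{\sqrt{3}}{3}, and B = 4 - A = \frac{\sqrt{3}}{3} + 2.
So s(n) = \left(2 - \frac{\sqrt{3}}{3}\right)\left(1 + \sqrt{3}\right)^n + \left(\frac{\sqrt{3}}{3} + 2\right)\left(1 - \sqrt{3}\right)^n.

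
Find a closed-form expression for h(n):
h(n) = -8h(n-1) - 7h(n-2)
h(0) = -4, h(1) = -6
Characteristic equation: x² + 8x + 7 = 0, which factors as (x - (-1))(x - (-7)) = 0.
Roots r₁ = -1, r₂ = -7 (distinct).
General solution: h(n) = A·(-1)^n + B·(-7)^n.
From h(0) = -4: A + B = -4.
From h(1) = -6: -A - 7B = -6.
Solving: A = - \frac{17}{3}, B = \frac{5}{3}.
So h(n) = - \frac{17 \left(-1\right)^{n}}{3} + \frac{5 \left(-7\right)^{n}}{3}.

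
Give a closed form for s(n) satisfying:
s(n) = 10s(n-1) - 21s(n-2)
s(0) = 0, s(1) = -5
Characteristic equation: x² - 10x + 21 = 0, which factors as (x - (7))(x - (3)) = 0.
Roots r₁ = 7, r₂ = 3 (distinct).
General solution: s(n) = A·(7)^n + B·(3)^n.
From s(0) = 0: A + B = 0.
From s(1) = -5: 7A + 3B = -5.
Solving: A = - \frac{5}{4}, B = \frac{5}{4}.
So s(n) = \frac{5 \cdot 3^{n}}{4} - \frac{5 \cdot 7^{n}}{4}.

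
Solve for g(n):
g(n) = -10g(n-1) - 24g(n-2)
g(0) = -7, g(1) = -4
Characteristic equation: x² + 10x + 24 = 0, which factors as (x - (-6))(x - (-4)) = 0.
Roots r₁ = -6, r₂ = -4 (distinct).
General solution: g(n) = A·(-6)^n + B·(-4)^n.
From g(0) = -7: A + B = -7.
From g(1) = -4: -6A - 4B = -4.
Solving: A = 16, B = -23.
So g(n) = - 23 \left(-4\right)^{n} + 16 \left(-6\right)^{n}.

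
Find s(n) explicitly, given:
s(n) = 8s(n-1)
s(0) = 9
This is a homogeneous first-order recurrence with ratio 8.
By induction s(n) = s(0) · (8)^n = 9 \cdot 8^{n}.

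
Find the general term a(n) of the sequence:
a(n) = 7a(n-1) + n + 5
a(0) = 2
First-order linear with linear forcing.
Homogeneous solution: a_h(n) = A·(7)^n.
Try particular a_p(n) = pn + q. Substituting:
  pn + q = 7(p(n-1) + q) + n + 5.
Matching the n-coefficient: p = 7p + 1 ⇒ p = - \frac{1}{6}.
Matching constants: q = -7p + 7q + 5 ⇒ q = - \frac{37}{36}.
General: a(n) = A·(7)^n - \frac{n}{6} - \frac{37}{36}.
Apply a(0) = 2: A - \frac{37}{36} = 2 ⇒ A = \frac{109}{36}.
So a(n) = \frac{109 \cdot 7^{n}}{36} - \frac{n}{6} - \frac{37}{36}.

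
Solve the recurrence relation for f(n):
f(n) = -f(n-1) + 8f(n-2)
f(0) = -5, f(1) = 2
Characteristic equation: x² + x - 8 = 0.
Discriminant Δ = (-1)² + 4·(8) = 33.
Roots r₁,₂ = (-1 ± √33)/2, so r₁ = - \frac{1}{2} + \frac{\sqrt{33}}{2}, r₂ = - \frac{\sqrt{33}}{2} - \frac{1}{2}.
General solution: f(n) = A·r₁^n + B·r₂^n.
From the initial conditions, A + B = -5 and r₁A + r₂B = 2.
Since r₁ - r₂ = √33: A = (2 - (-5)r₂)/√33 = - \frac{5}{2} - \frac{\sqrt{33}}{66}, and B = -5 - A = - \frac{5}{2} + \frac{\sqrt{33}}{66}.
So f(n) = \left(- \frac{5}{2} - \frac{\sqrt{33}}{66}\right)\left(- \frac{1}{2} + \frac{\sqrt{33}}{2}\right)^n + \left(- \frac{5}{2} + \frac{\sqrt{33}}{66}\right)\left(- \frac{\sqrt{33}}{2} - \frac{1}{2}\right)^n.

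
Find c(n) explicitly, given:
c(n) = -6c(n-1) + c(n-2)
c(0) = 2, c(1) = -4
Characteristic equation: x² + 6x - 1 = 0.
Discriminant Δ = (-6)² + 4·(1) = 40.
Roots r₁,₂ = (-6 ± √40)/2, so r₁ = -3 + \sqrt{10}, r₂ = - \sqrt{10} - 3.
General solution: c(n) = A·r₁^n + B·r₂^n.
From the initial conditions, A + B = 2 and r₁A + r₂B = -4.
Since r₁ - r₂ = √40: A = (-4 - (2)r₂)/√40 = \frac{\sqrt{10}}{10} + 1, and B = 2 - A = 1 - \frac{\sqrt{10}}{10}.
So c(n) = \left(\frac{\sqrt{10}}{10} + 1\right)\left(-3 + \sqrt{10}\right)^n + \left(1 - \frac{\sqrt{10}}{10}\right)\left(- \sqrt{10} - 3\right)^n.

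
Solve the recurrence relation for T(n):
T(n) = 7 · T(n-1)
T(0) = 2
Pure geometric recurrence with ratio 7.
By induction T(n) = T(0) · (7)^n = 2 \cdot 7^{n}.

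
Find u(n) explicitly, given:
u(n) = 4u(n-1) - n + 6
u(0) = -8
First-order linear with linear forcing.
Homogeneous solution: u_h(n) = A·(4)^n.
Try particular u_p(n) = pn + q. Substituting:
  pn + q = 4(p(n-1) + q) - n + 6.
Matching the n-coefficient: p = 4p - 1 ⇒ p = \frac{1}{3}.
Matching constants: q = -4p + 4q + 6 ⇒ q = - \frac{14}{9}.
General: u(n) = A·(4)^n + \frac{n}{3} - \frac{14}{9}.
Apply u(0) = -8: A - \frac{14}{9} = -8 ⇒ A = - \frac{58}{9}.
So u(n) = - \frac{58 \cdot 4^{n}}{9} + \frac{n}{3} - \frac{14}{9}.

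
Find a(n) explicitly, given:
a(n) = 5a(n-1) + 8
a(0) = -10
First-order linear non-homogeneous.
Homogeneous solution: a_h(n) = A·(5)^n.
Try constant particular solution a_p = K: K = 5K + 8 ⇒ K = -2.
General: a(n) = A·(5)^n - 2.
Apply a(0) = -10: A - 2 = -10 ⇒ A = -8.
So a(n) = - 8 \cdot 5^{n} - 2.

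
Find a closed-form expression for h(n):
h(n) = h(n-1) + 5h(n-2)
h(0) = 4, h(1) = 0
Characteristic equation: x² - x - 5 = 0.
Discriminant Δ = (1)² + 4·(5) = 21.
Roots r₁,₂ = (1 ± √21)/2, so r₁ = \frac{1}{2} + \frac{\sqrt{21}}{2}, r₂ = \frac{1}{2} - \frac{\sqrt{21}}{2}.
General solution: h(n) = A·r₁^n + B·r₂^n.
From the initial conditions, A + B = 4 and r₁A + r₂B = 0.
Since r₁ - r₂ = √21: A = (0 - (4)r₂)/√21 = 2 - \frac{2 \sqrt{21}}{21}, and B = 4 - A = \frac{2 \sqrt{21}}{21} + 2.
So h(n) = \left(2 - \frac{2 \sqrt{21}}{21}\right)\left(\frac{1}{2} + \frac{\sqrt{21}}{2}\right)^n + \left(\frac{2 \sqrt{21}}{21} + 2\right)\left(\frac{1}{2} - \frac{\sqrt{21}}{2}\right)^n.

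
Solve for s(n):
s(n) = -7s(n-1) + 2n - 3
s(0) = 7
First-order linear with linear forcing.
Homogeneous solution: s_h(n) = A·(-7)^n.
Try particular s_p(n) = pn + q. Substituting:
  pn + q = -7(p(n-1) + q) + 2n - 3.
Matching the n-coefficient: p = -7p + 2 ⇒ p = \frac{1}{4}.
Matching constants: q = 7p - 7q - 3 ⇒ q = - \frac{5}{32}.
General: s(n) = A·(-7)^n + \frac{n}{4} - \frac{5}{32}.
Apply s(0) = 7: A - \frac{5}{32} = 7 ⇒ A = \frac{229}{32}.
So s(n) = \frac{229 \left(-7\right)^{n}}{32} + \frac{n}{4} - \frac{5}{32}.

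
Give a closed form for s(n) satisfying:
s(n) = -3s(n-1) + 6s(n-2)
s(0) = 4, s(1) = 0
Characteristic equation: x² + 3x - 6 = 0.
Discriminant Δ = (-3)² + 4·(6) = 33.
Roots r₁,₂ = (-3 ± √33)/2, so r₁ = - \frac{3}{2} + \frac{\sqrt{33}}{2}, r₂ = - \frac{\sqrt{33}}{2} - \frac{3}{2}.
General solution: s(n) = A·r₁^n + B·r₂^n.
From the initial conditions, A + B = 4 and r₁A + r₂B = 0.
Since r₁ - r₂ = √33: A = (0 - (4)r₂)/√33 = \frac{2 \sqrt{33}}{11} + 2, and B = 4 - A = 2 - \frac{2 \sqrt{33}}{11}.
So s(n) = \left(\frac{2 \sqrt{33}}{11} + 2\right)\left(- \frac{3}{2} + \frac{\sqrt{33}}{2}\right)^n + \left(2 - \frac{2 \sqrt{33}}{11}\right)\left(- \frac{\sqrt{33}}{2} - \frac{3}{2}\right)^n.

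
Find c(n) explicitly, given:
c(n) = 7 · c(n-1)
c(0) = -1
Pure geometric recurrence with ratio 7.
By induction c(n) = c(0) · (7)^n = - 7^{n}.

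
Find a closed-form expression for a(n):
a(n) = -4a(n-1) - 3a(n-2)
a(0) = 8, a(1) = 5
Characteristic equation: x² + 4x + 3 = 0, which factors as (x - (-3))(x - (-1)) = 0.
Roots r₁ = -3, r₂ = -1 (distinct).
General solution: a(n) = A·(-3)^n + B·(-1)^n.
From a(0) = 8: A + B = 8.
From a(1) = 5: -3A - B = 5.
Solving: A = - \frac{13}{2}, B = \frac{29}{2}.
So a(n) = \frac{29 \left(-1\right)^{n}}{2} - \frac{13 \left(-3\right)^{n}}{2}.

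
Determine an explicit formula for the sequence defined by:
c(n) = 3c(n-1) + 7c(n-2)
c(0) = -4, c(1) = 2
Characteristic equation: x² - 3x - 7 = 0.
Discriminant Δ = (3)² + 4·(7) = 37.
Roots r₁,₂ = (3 ± √37)/2, so r₁ = \frac{3}{2} + \frac{\sqrt{37}}{2}, r₂ = \frac{3}{2} - \frac{\sqrt{37}}{2}.
General solution: c(n) = A·r₁^n + B·r₂^n.
From the initial conditions, A + B = -4 and r₁A + r₂B = 2.
Since r₁ - r₂ = √37: A = (2 - (-4)r₂)/√37 = -2 + \frac{8 \sqrt{37}}{37}, and B = -4 - A = -2 - \frac{8 \sqrt{37}}{37}.
So c(n) = \left(-2 + \frac{8 \sqrt{37}}{37}\right)\left(\frac{3}{2} + \frac{\sqrt{37}}{2}\right)^n + \left(-2 - \frac{8 \sqrt{37}}{37}\right)\left(\frac{3}{2} - \frac{\sqrt{37}}{2}\right)^n.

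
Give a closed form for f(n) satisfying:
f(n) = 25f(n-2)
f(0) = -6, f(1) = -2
Characteristic equation: x² - 25 = 0, which factors as (x - (5))(x - (-5)) = 0.
Roots r₁ = 5, r₂ = -5 (distinct).
General solution: f(n) = A·(5)^n + B·(-5)^n.
From f(0) = -6: A + B = -6.
From f(1) = -2: 5A - 5B = -2.
Solving: A = - \frac{16}{5}, B = - \frac{14}{5}.
So f(n) = - \frac{14 \left(-5\right)^{n}}{5} - \frac{16 \cdot 5^{n}}{5}.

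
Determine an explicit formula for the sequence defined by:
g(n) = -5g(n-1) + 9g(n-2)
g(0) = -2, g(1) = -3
Characteristic equation: x² + 5x - 9 = 0.
Discriminant Δ = (-5)² + 4·(9) = 61.
Roots r₁,₂ = (-5 ± √61)/2, so r₁ = - \frac{5}{2} + \frac{\sqrt{61}}{2}, r₂ = - \frac{\sqrt{61}}{2} - \frac{5}{2}.
General solution: g(n) = A·r₁^n + B·r₂^n.
From the initial conditions, A + B = -2 and r₁A + r₂B = -3.
Since r₁ - r₂ = √61: A = (-3 - (-2)r₂)/√61 = - \frac{8 \sqrt{61}}{61} - 1, and B = -2 - A = -1 + \frac{8 \sqrt{61}}{61}.
So g(n) = \left(- \frac{8 \sqrt{61}}{61} - 1\right)\left(- \frac{5}{2} + \frac{\sqrt{61}}{2}\right)^n + \left(-1 + \frac{8 \sqrt{61}}{61}\right)\left(- \frac{\sqrt{61}}{2} - \frac{5}{2}\right)^n.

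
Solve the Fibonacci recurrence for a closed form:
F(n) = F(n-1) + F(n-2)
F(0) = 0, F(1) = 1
This is the Fibonacci sequence.
Characteristic equation: x² - x - 1 = 0; roots r₁ = \frac{1}{2} + \frac{\sqrt{5}}{2}, r₂ = \frac{1}{2} - \frac{\sqrt{5}}{2}.
General: F(n) = A·r₁^n + B·r₂^n. Solving with F(0)=0, F(1)=1 gives A = \frac{\sqrt{5}}{5}, B = - \frac{\sqrt{5}}{5}.
So F(n) = \frac{2^{- n} \sqrt{5} \left(- \left(1 - \sqrt{5}\right)^{n} + \left(1 + \sqrt{5}\right)^{n}\right)}{5}.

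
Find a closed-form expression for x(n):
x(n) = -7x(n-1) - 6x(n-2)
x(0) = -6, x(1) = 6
Characteristic equation: x² + 7x + 6 = 0, which factors as (x - (-1))(x - (-6)) = 0.
Roots r₁ = -1, r₂ = -6 (distinct).
General solution: x(n) = A·(-1)^n + B·(-6)^n.
From x(0) = -6: A + B = -6.
From x(1) = 6: -A - 6B = 6.
Solving: A = -6, B = 0.
So x(n) = - 6 \left(-1\right)^{n}.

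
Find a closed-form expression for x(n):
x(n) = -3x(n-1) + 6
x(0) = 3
First-order linear non-homogeneous.
Homogeneous solution: x_h(n) = A·(-3)^n.
Try constant particular solution x_p = K: K = -3K + 6 ⇒ K = \frac{3}{2}.
General: x(n) = A·(-3)^n + \frac{3}{2}.
Apply x(0) = 3: A + \frac{3}{2} = 3 ⇒ A = \frac{3}{2}.
So x(n) = \frac{3 \left(-3\right)^{n}}{2} + \frac{3}{2}.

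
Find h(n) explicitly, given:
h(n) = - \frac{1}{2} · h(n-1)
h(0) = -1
Pure geometric recurrence with ratio - \frac{1}{2}.
By induction h(n) = h(0) · (- \frac{1}{2})^n = - \left(- \frac{1}{2}\right)^{n}.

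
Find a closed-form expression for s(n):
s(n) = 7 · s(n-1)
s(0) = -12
Pure geometric recurrence with ratio 7.
By induction s(n) = s(0) · (7)^n = - 12 \cdot 7^{n}.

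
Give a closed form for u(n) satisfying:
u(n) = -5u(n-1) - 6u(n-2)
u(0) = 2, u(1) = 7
Characteristic equation: x² + 5x + 6 = 0, which factors as (x - (-2))(x - (-3)) = 0.
Roots r₁ = -2, r₂ = -3 (distinct).
General solution: u(n) = A·(-2)^n + B·(-3)^n.
From u(0) = 2: A + B = 2.
From u(1) = 7: -2A - 3B = 7.
Solving: A = 13, B = -11.
So u(n) = 13 \left(-2\right)^{n} - 11 \left(-3\right)^{n}.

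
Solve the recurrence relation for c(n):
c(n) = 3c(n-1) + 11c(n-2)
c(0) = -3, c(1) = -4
Characteristic equation: x² - 3x - 11 = 0.
Discriminant Δ = (3)² + 4·(11) = 53.
Roots r₁,₂ = (3 ± √53)/2, so r₁ = \frac{3}{2} + \frac{\sqrt{53}}{2}, r₂ = \frac{3}{2} - \frac{\sqrt{53}}{2}.
General solution: c(n) = A·r₁^n + B·r₂^n.
From the initial conditions, A + B = -3 and r₁A + r₂B = -4.
Since r₁ - r₂ = √53: A = (-4 - (-3)r₂)/√53 = - \frac{3}{2} + \frac{\sqrt{53}}{106}, and B = -3 - A = - \frac{3}{2} - \frac{\sqrt{53}}{106}.
So c(n) = \left(- \frac{3}{2} + \frac{\sqrt{53}}{106}\right)\left(\frac{3}{2} + \frac{\sqrt{53}}{2}\right)^n + \left(- \frac{3}{2} - \frac{\sqrt{53}}{106}\right)\left(\frac{3}{2} - \frac{\sqrt{53}}{2}\right)^n.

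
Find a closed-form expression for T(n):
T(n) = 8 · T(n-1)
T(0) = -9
Pure geometric recurrence with ratio 8.
By induction T(n) = T(0) · (8)^n = - 9 \cdot 8^{n}.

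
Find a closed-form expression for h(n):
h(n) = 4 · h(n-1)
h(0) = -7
Pure geometric recurrence with ratio 4.
By induction h(n) = h(0) · (4)^n = - 7 \cdot 4^{n}.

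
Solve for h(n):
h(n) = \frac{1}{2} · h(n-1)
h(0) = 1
Pure geometric recurrence with ratio \frac{1}{2}.
By induction h(n) = h(0) · (\frac{1}{2})^n = \left(\frac{1}{2}\right)^{n}.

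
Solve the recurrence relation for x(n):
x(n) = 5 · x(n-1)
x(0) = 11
Pure geometric recurrence with ratio 5.
By induction x(n) = x(0) · (5)^n = 11 \cdot 5^{n}.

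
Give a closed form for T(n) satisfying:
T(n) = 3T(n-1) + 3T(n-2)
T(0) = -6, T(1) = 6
Characteristic equation: x² - 3x - 3 = 0.
Discriminant Δ = (3)² + 4·(3) = 21.
Roots r₁,₂ = (3 ± √21)/2, so r₁ = \frac{3}{2} + \frac{\sqrt{21}}{2}, r₂ = \frac{3}{2} - \frac{\sqrt{21}}{2}.
General solution: T(n) = A·r₁^n + B·r₂^n.
From the initial conditions, A + B = -6 and r₁A + r₂B = 6.
Since r₁ - r₂ = √21: A = (6 - (-6)r₂)/√21 = -3 + \frac{5 \sqrt{21}}{7}, and B = -6 - A = - \frac{5 \sqrt{21}}{7} - 3.
So T(n) = \left(-3 + \frac{5 \sqrt{21}}{7}\right)\left(\frac{3}{2} + \frac{\sqrt{21}}{2}\right)^n + \left(- \frac{5 \sqrt{21}}{7} - 3\right)\left(\frac{3}{2} - \frac{\sqrt{21}}{2}\right)^n.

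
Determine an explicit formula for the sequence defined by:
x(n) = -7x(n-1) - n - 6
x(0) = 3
First-order linear with linear forcing.
Homogeneous solution: x_h(n) = A·(-7)^n.
Try particular x_p(n) = pn + q. Substituting:
  pn + q = -7(p(n-1) + q) - n - 6.
Matching the n-coefficient: p = -7p - 1 ⇒ p = - \frac{1}{8}.
Matching constants: q = 7p - 7q - 6 ⇒ q = - \frac{55}{64}.
General: x(n) = A·(-7)^n - \frac{n}{8} - \frac{55}{64}.
Apply x(0) = 3: A - \frac{55}{64} = 3 ⇒ A = \frac{247}{64}.
So x(n) = \frac{247 \left(-7\right)^{n}}{64} - \frac{n}{8} - \frac{55}{64}.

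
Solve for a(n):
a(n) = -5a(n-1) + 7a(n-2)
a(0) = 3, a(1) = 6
Characteristic equation: x² + 5x - 7 = 0.
Discriminant Δ = (-5)² + 4·(7) = 53.
Roots r₁,₂ = (-5 ± √53)/2, so r₁ = - \frac{5}{2} + \frac{\sqrt{53}}{2}, r₂ = - \frac{\sqrt{53}}{2} - \frac{5}{2}.
General solution: a(n) = A·r₁^n + B·r₂^n.
From the initial conditions, A + B = 3 and r₁A + r₂B = 6.
Since r₁ - r₂ = √53: A = (6 - (3)r₂)/√53 = \frac{3}{2} + \frac{27 \sqrt{53}}{106}, and B = 3 - A = \frac{3}{2} - \frac{27 \sqrt{53}}{106}.
So a(n) = \left(\frac{3}{2} + \frac{27 \sqrt{53}}{106}\right)\left(- \frac{5}{2} + \frac{\sqrt{53}}{2}\right)^n + \left(\frac{3}{2} - \frac{27 \sqrt{53}}{106}\right)\left(- \frac{\sqrt{53}}{2} - \frac{5}{2}\right)^n.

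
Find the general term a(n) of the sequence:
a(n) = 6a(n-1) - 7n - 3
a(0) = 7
First-order linear with linear forcing.
Homogeneous solution: a_h(n) = A·(6)^n.
Try particular a_p(n) = pn + q. Substituting:
  pn + q = 6(p(n-1) + q) - 7n - 3.
Matching the n-coefficient: p = 6p - 7 ⇒ p = \frac{7}{5}.
Matching constants: q = -6p + 6q - 3 ⇒ q = \frac{57}{25}.
General: a(n) = A·(6)^n + \frac{7 n}{5} + \frac{57}{25}.
Apply a(0) = 7: A + \frac{57}{25} = 7 ⇒ A = \frac{118}{25}.
So a(n) = \frac{118 \cdot 6^{n}}{25} + \frac{7 n}{5} + \frac{57}{25}.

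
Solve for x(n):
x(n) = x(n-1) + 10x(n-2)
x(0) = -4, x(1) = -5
Characteristic equation: x² - x - 10 = 0.
Discriminant Δ = (1)² + 4·(10) = 41.
Roots r₁,₂ = (1 ± √41)/2, so r₁ = \frac{1}{2} + \frac{\sqrt{41}}{2}, r₂ = \frac{1}{2} - \frac{\sqrt{41}}{2}.
General solution: x(n) = A·r₁^n + B·r₂^n.
From the initial conditions, A + B = -4 and r₁A + r₂B = -5.
Since r₁ - r₂ = √41: A = (-5 - (-4)r₂)/√41 = -2 - \frac{3 \sqrt{41}}{41}, and B = -4 - A = -2 + \frac{3 \sqrt{41}}{41}.
So x(n) = \left(-2 - \frac{3 \sqrt{41}}{41}\right)\left(\frac{1}{2} + \frac{\sqrt{41}}{2}\right)^n + \left(-2 + \frac{3 \sqrt{41}}{41}\right)\left(\frac{1}{2} - \frac{\sqrt{41}}{2}\right)^n.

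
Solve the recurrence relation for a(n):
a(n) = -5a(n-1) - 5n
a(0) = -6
First-order linear with linear forcing.
Homogeneous solution: a_h(n) = A·(-5)^n.
Try particular a_p(n) = pn + q. Substituting:
  pn + q = -5(p(n-1) + q) - 5n.
Matching the n-coefficient: p = -5p - 5 ⇒ p = - \frac{5}{6}.
Matching constants: q = 5p - 5q ⇒ q = - \frac{25}{36}.
General: a(n) = A·(-5)^n - \frac{5 n}{6} - \frac{25}{36}.
Apply a(0) = -6: A - \frac{25}{36} = -6 ⇒ A = - \frac{191}{36}.
So a(n) = - \frac{191 \left(-5\right)^{n}}{36} - \frac{5 n}{6} - \frac{25}{36}.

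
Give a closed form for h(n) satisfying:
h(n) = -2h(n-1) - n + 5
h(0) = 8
First-order linear with linear forcing.
Homogeneous solution: h_h(n) = A·(-2)^n.
Try particular h_p(n) = pn + q. Substituting:
  pn + q = -2(p(n-1) + q) - n + 5.
Matching the n-coefficient: p = -2p - 1 ⇒ p = - \frac{1}{3}.
Matching constants: q = 2p - 2q + 5 ⇒ q = \frac{13}{9}.
General: h(n) = A·(-2)^n - \frac{n}{3} + \frac{13}{9}.
Apply h(0) = 8: A + \frac{13}{9} = 8 ⇒ A = \frac{59}{9}.
So h(n) = \frac{59 \left(-2\right)^{n}}{9} - \frac{n}{3} + \frac{13}{9}.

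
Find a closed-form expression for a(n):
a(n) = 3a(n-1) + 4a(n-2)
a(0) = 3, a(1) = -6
Characteristic equation: x² - 3x - 4 = 0, which factors as (x - (-1))(x - (4)) = 0.
Roots r₁ = -1, r₂ = 4 (distinct).
General solution: a(n) = A·(-1)^n + B·(4)^n.
From a(0) = 3: A + B = 3.
From a(1) = -6: -A + 4B = -6.
Solving: A = \frac{18}{5}, B = - \frac{3}{5}.
So a(n) = \frac{18 \left(-1\right)^{n}}{5} - \frac{3 \cdot 4^{n}}{5}.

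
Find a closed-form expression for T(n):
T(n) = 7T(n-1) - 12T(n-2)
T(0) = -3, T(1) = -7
Characteristic equation: x² - 7x + 12 = 0, which factors as (x - (4))(x - (3)) = 0.
Roots r₁ = 4, r₂ = 3 (distinct).
General solution: T(n) = A·(4)^n + B·(3)^n.
From T(0) = -3: A + B = -3.
From T(1) = -7: 4A + 3B = -7.
Solving: A = 2, B = -5.
So T(n) = - 5 \cdot 3^{n} + 2 \cdot 4^{n}.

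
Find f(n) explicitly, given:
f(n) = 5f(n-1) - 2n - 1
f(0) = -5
First-order linear with linear forcing.
Homogeneous solution: f_h(n) = A·(5)^n.
Try particular f_p(n) = pn + q. Substituting:
  pn + q = 5(p(n-1) + q) - 2n - 1.
Matching the n-coefficient: p = 5p - 2 ⇒ p = \frac{1}{2}.
Matching constants: q = -5p + 5q - 1 ⇒ q = \frac{7}{8}.
General: f(n) = A·(5)^n + \frac{n}{2} + \frac{7}{8}.
Apply f(0) = -5: A + \frac{7}{8} = -5 ⇒ A = - \frac{47}{8}.
So f(n) = - \frac{47 \cdot 5^{n}}{8} + \frac{n}{2} + \frac{7}{8}.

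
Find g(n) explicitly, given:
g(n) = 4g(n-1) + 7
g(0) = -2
First-order linear non-homogeneous.
Homogeneous solution: g_h(n) = A·(4)^n.
Try constant particular solution g_p = K: K = 4K + 7 ⇒ K = - \frac{7}{3}.
General: g(n) = A·(4)^n - \frac{7}{3}.
Apply g(0) = -2: A - \frac{7}{3} = -2 ⇒ A = \frac{1}{3}.
So g(n) = \frac{4^{n}}{3} - \frac{7}{3}.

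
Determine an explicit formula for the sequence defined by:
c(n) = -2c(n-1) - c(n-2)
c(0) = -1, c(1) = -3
Characteristic equation: x² + 2x + 1 = 0, which is (x - (-1))².
Repeated root r = -1.
General solution: c(n) = (A + Bn)·(-1)^n.
From c(0) = -1: A = -1.
From c(1) = -3: (A + B)·(-1) = -3 ⇒ B = 4.
So c(n) = \left(4 n - 1\right) \cdot (-1)^n.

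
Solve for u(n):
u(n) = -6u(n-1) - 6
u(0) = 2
First-order linear non-homogeneous.
Homogeneous solution: u_h(n) = A·(-6)^n.
Try constant particular solution u_p = K: K = -6K - 6 ⇒ K = - \frac{6}{7}.
General: u(n) = A·(-6)^n - \frac{6}{7}.
Apply u(0) = 2: A - \frac{6}{7} = 2 ⇒ A = \frac{20}{7}.
So u(n) = \frac{20 \left(-6\right)^{n}}{7} - \frac{6}{7}.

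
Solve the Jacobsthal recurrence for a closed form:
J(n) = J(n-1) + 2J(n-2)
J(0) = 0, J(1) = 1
This is the Jacobsthal sequence.
Characteristic equation: x² - x - 2 = 0; roots r₁ = 2, r₂ = -1.
General: J(n) = A·r₁^n + B·r₂^n. Solving with J(0)=0, J(1)=1 gives A = \frac{1}{3}, B = - \frac{1}{3}.
So J(n) = - \frac{\left(-1\right)^{n}}{3} + \frac{2^{n}}{3}.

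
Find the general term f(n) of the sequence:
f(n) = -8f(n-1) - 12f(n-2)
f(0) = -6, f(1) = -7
Characteristic equation: x² + 8x + 12 = 0, which factors as (x - (-2))(x - (-6)) = 0.
Roots r₁ = -2, r₂ = -6 (distinct).
General solution: f(n) = A·(-2)^n + B·(-6)^n.
From f(0) = -6: A + B = -6.
From f(1) = -7: -2A - 6B = -7.
Solving: A = - \frac{43}{4}, B = \frac{19}{4}.
So f(n) = - \frac{43 \left(-2\right)^{n}}{4} + \frac{19 \left(-6\right)^{n}}{4}.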